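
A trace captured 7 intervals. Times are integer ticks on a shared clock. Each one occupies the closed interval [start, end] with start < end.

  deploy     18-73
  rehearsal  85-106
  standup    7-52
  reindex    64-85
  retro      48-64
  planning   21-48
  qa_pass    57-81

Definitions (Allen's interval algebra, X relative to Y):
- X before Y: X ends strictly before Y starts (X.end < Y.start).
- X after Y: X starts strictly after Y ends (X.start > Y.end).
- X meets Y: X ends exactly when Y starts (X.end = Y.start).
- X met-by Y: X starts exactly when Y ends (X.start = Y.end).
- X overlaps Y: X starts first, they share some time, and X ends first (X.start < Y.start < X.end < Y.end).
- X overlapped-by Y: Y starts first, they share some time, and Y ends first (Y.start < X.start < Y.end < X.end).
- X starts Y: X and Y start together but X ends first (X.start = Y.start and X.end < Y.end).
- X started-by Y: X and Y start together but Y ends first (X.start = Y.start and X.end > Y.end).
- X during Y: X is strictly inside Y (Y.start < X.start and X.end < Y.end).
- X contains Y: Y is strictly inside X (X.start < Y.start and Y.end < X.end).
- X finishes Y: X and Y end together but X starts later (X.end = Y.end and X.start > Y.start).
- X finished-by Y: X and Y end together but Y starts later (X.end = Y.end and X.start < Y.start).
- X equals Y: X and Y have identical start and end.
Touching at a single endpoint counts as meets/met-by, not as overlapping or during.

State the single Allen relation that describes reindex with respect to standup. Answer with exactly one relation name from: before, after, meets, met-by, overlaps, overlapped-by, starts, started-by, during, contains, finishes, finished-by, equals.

after

reindex = [64, 85]; standup = [7, 52].
Compare endpoints: reindex.start > standup.start, reindex.start > standup.end, reindex.end > standup.start, reindex.end > standup.end.
That pattern is 'after'.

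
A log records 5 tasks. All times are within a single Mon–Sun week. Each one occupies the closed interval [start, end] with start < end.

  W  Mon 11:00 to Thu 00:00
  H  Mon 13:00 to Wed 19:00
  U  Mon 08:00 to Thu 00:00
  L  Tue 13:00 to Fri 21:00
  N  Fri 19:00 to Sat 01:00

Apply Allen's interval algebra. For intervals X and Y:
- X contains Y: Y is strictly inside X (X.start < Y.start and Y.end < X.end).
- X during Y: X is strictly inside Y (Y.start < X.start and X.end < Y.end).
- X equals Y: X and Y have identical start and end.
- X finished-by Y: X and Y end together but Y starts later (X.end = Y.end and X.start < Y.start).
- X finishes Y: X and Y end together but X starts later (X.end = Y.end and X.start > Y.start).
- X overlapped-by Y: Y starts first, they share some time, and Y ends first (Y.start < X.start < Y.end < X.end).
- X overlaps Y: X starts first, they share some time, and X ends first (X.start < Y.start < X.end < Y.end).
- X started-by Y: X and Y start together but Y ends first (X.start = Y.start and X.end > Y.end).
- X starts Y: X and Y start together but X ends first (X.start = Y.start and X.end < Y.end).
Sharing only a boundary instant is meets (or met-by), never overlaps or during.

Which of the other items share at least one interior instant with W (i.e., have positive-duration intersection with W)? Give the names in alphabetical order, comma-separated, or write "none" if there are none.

H, L, U

Target W = [Mon 11:00, Thu 00:00].
H [Mon 13:00, Wed 19:00] → during → yes.
L [Tue 13:00, Fri 21:00] → overlapped-by → yes.
N [Fri 19:00, Sat 01:00] → after → no.
U [Mon 08:00, Thu 00:00] → finished-by → yes.
Result: H, L, U.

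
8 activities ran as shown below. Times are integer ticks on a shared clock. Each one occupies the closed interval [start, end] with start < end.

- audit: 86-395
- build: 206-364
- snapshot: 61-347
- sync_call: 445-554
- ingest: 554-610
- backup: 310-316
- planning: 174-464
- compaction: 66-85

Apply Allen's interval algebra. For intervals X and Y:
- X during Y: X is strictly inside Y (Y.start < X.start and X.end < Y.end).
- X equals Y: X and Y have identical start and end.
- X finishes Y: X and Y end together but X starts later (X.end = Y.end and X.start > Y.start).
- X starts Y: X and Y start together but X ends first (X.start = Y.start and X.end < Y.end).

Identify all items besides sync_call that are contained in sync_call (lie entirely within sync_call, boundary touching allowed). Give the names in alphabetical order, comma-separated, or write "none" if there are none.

Target sync_call = [445, 554].
audit [86, 395] → before → no.
backup [310, 316] → before → no.
build [206, 364] → before → no.
compaction [66, 85] → before → no.
ingest [554, 610] → met-by → no.
planning [174, 464] → overlaps → no.
snapshot [61, 347] → before → no.
Result: none.

none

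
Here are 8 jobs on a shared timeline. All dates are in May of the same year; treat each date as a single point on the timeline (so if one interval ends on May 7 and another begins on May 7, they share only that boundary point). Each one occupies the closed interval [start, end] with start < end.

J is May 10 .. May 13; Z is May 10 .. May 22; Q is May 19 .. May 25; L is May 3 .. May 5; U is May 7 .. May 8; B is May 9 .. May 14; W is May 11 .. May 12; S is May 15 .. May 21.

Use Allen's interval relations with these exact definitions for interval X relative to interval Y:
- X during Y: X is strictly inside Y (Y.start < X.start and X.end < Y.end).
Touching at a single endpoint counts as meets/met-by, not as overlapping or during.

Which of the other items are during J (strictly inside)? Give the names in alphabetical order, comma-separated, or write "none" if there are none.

W

Target J = [May 10, May 13].
B [May 9, May 14] → contains → no.
L [May 3, May 5] → before → no.
Q [May 19, May 25] → after → no.
S [May 15, May 21] → after → no.
U [May 7, May 8] → before → no.
W [May 11, May 12] → during → yes.
Z [May 10, May 22] → started-by → no.
Result: W.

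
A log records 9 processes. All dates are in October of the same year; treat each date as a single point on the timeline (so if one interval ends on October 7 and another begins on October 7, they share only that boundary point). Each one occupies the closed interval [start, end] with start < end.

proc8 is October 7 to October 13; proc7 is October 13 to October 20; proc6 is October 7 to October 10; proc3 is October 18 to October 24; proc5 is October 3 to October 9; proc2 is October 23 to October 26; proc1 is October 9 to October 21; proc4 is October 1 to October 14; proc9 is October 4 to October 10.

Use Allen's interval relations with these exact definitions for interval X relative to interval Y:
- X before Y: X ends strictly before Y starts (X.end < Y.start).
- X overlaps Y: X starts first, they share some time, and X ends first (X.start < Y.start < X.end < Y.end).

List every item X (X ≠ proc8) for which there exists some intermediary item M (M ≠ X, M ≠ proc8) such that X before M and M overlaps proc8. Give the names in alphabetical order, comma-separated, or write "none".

none

Target proc8 = [October 7, October 13].
Intermediaries M with M overlaps proc8: proc5, proc9.
Via proc5 — items with X before proc5: none.
Via proc9 — items with X before proc9: none.
Union: none.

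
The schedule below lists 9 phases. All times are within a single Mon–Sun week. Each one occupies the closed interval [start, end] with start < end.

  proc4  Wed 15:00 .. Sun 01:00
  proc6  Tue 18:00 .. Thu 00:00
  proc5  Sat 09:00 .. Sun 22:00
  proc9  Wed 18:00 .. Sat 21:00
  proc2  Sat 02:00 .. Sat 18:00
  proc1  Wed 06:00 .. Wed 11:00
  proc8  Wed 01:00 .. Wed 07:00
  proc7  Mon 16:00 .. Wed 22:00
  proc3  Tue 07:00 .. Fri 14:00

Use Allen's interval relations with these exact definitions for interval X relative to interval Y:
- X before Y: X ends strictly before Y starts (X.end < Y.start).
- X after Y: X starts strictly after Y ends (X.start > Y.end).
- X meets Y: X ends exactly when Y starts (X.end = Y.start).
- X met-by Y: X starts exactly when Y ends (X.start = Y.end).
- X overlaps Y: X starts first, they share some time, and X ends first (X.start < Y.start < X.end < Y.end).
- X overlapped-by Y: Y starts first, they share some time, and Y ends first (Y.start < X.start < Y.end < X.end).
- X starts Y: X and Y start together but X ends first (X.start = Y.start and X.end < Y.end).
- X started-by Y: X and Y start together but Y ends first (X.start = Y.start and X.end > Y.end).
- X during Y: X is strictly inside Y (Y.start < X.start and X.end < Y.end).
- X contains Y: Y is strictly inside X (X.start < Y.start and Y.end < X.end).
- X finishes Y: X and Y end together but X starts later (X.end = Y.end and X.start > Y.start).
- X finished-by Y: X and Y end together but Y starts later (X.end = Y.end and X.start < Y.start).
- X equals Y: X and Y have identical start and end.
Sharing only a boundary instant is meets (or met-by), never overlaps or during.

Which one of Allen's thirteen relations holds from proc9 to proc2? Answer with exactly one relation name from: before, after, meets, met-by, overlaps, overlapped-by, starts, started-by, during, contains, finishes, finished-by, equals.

contains

proc9 = [Wed 18:00, Sat 21:00]; proc2 = [Sat 02:00, Sat 18:00].
Compare endpoints: proc9.start < proc2.start, proc9.start < proc2.end, proc9.end > proc2.start, proc9.end > proc2.end.
That pattern is 'contains'.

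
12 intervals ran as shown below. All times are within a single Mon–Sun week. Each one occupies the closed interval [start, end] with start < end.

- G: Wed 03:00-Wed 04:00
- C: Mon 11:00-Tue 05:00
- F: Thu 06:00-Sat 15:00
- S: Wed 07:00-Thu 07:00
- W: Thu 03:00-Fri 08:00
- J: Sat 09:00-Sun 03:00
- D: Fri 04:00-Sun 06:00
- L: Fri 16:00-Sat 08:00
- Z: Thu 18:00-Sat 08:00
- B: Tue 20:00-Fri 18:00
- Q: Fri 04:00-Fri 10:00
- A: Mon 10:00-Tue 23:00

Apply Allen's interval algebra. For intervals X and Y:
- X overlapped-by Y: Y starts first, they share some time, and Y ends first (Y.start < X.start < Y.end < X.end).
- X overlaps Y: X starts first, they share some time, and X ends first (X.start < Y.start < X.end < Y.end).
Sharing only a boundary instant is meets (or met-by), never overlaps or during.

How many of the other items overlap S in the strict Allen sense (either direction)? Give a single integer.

2

Target S = [Wed 07:00, Thu 07:00].
A [Mon 10:00, Tue 23:00] → before → no.
B [Tue 20:00, Fri 18:00] → contains → no.
C [Mon 11:00, Tue 05:00] → before → no.
D [Fri 04:00, Sun 06:00] → after → no.
F [Thu 06:00, Sat 15:00] → overlapped-by → counts.
G [Wed 03:00, Wed 04:00] → before → no.
J [Sat 09:00, Sun 03:00] → after → no.
L [Fri 16:00, Sat 08:00] → after → no.
Q [Fri 04:00, Fri 10:00] → after → no.
W [Thu 03:00, Fri 08:00] → overlapped-by → counts.
Z [Thu 18:00, Sat 08:00] → after → no.
Total: 2.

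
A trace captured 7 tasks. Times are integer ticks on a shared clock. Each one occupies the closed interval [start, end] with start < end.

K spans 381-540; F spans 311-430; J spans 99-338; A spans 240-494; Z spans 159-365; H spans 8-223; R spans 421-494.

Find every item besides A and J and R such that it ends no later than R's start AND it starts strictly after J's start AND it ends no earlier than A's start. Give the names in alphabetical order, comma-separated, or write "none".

Z

Conditions: its end is no later than R's start (X.end <= 421) AND its start is strictly after J's start (X.start > 99) AND its end is no earlier than A's start (X.end >= 240).
F: end 430 <= 421? ✗; start 311 > 99? ✓; end 430 >= 240? ✓ → no.
H: end 223 <= 421? ✓; start 8 > 99? ✗; end 223 >= 240? ✗ → no.
K: end 540 <= 421? ✗; start 381 > 99? ✓; end 540 >= 240? ✓ → no.
Z: end 365 <= 421? ✓; start 159 > 99? ✓; end 365 >= 240? ✓ → yes.
Result: Z.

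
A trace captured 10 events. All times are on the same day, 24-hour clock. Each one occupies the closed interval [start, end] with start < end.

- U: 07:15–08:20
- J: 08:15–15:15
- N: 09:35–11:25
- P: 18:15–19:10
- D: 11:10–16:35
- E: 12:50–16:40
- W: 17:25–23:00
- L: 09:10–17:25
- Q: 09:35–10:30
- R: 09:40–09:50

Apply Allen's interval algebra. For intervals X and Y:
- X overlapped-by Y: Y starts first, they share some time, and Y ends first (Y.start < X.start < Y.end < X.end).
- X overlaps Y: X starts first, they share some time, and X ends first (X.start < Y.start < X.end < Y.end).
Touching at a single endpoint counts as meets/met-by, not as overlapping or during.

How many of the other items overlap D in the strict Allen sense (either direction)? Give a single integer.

3

Target D = [11:10, 16:35].
E [12:50, 16:40] → overlapped-by → counts.
J [08:15, 15:15] → overlaps → counts.
L [09:10, 17:25] → contains → no.
N [09:35, 11:25] → overlaps → counts.
P [18:15, 19:10] → after → no.
Q [09:35, 10:30] → before → no.
R [09:40, 09:50] → before → no.
U [07:15, 08:20] → before → no.
W [17:25, 23:00] → after → no.
Total: 3.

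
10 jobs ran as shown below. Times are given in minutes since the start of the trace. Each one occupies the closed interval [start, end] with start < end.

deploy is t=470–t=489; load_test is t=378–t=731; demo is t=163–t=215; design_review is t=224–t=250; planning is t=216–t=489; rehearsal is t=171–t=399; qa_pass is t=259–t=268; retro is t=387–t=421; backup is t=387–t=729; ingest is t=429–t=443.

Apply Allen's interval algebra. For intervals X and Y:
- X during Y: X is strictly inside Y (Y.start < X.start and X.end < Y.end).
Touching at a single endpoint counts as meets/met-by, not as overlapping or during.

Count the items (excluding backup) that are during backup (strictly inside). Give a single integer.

2

Target backup = [t=387, t=729].
demo [t=163, t=215] → before → no.
deploy [t=470, t=489] → during → counts.
design_review [t=224, t=250] → before → no.
ingest [t=429, t=443] → during → counts.
load_test [t=378, t=731] → contains → no.
planning [t=216, t=489] → overlaps → no.
qa_pass [t=259, t=268] → before → no.
rehearsal [t=171, t=399] → overlaps → no.
retro [t=387, t=421] → starts → no.
Total: 2.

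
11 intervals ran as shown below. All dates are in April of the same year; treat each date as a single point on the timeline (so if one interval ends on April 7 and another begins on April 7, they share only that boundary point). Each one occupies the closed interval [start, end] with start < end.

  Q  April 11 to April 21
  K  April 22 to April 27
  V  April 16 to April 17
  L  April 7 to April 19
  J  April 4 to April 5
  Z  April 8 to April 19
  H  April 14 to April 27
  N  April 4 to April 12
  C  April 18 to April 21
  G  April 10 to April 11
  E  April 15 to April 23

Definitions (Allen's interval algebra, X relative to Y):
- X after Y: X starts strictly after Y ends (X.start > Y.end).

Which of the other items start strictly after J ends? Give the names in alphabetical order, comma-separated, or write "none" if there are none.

Target J = [April 4, April 5].
C [April 18, April 21] → after → yes.
E [April 15, April 23] → after → yes.
G [April 10, April 11] → after → yes.
H [April 14, April 27] → after → yes.
K [April 22, April 27] → after → yes.
L [April 7, April 19] → after → yes.
N [April 4, April 12] → started-by → no.
Q [April 11, April 21] → after → yes.
V [April 16, April 17] → after → yes.
Z [April 8, April 19] → after → yes.
Result: C, E, G, H, K, L, Q, V, Z.

C, E, G, H, K, L, Q, V, Z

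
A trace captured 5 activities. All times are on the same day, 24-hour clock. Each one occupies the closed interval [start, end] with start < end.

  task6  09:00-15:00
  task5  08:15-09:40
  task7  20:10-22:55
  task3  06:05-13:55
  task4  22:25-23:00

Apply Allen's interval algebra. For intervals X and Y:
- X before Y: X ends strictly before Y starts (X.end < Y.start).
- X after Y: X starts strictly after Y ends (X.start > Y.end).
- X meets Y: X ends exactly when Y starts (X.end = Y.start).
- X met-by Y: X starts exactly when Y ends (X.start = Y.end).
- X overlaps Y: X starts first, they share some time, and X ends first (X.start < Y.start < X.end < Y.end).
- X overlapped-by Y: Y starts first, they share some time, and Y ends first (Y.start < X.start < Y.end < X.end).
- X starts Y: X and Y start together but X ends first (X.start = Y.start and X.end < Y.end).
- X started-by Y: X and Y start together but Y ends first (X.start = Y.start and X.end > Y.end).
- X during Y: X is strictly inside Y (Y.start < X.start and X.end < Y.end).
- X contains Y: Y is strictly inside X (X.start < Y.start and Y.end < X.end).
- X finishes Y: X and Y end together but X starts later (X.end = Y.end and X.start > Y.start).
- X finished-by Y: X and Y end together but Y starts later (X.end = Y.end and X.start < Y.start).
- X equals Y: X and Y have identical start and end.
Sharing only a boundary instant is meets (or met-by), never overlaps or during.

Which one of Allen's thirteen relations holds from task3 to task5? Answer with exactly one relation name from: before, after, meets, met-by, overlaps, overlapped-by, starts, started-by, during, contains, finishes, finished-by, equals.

contains

task3 = [06:05, 13:55]; task5 = [08:15, 09:40].
Compare endpoints: task3.start < task5.start, task3.start < task5.end, task3.end > task5.start, task3.end > task5.end.
That pattern is 'contains'.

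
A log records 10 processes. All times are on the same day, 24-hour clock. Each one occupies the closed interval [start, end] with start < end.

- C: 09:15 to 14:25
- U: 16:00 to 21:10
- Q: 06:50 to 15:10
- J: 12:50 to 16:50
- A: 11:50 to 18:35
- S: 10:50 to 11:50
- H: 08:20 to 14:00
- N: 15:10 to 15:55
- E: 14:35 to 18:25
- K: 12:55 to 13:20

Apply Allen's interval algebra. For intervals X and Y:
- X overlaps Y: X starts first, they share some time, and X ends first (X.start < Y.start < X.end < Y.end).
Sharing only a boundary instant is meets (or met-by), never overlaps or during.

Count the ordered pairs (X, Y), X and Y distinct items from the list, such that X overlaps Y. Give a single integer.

12

Checking all 90 ordered pairs for relation 'overlaps'; matching pairs in alphabetical order:
(A, U): A overlaps U ✓
(C, A): C overlaps A ✓
(C, J): C overlaps J ✓
(E, U): E overlaps U ✓
(H, A): H overlaps A ✓
(H, C): H overlaps C ✓
(H, J): H overlaps J ✓
(J, E): J overlaps E ✓
(J, U): J overlaps U ✓
(Q, A): Q overlaps A ✓
(Q, E): Q overlaps E ✓
(Q, J): Q overlaps J ✓
Count: 12.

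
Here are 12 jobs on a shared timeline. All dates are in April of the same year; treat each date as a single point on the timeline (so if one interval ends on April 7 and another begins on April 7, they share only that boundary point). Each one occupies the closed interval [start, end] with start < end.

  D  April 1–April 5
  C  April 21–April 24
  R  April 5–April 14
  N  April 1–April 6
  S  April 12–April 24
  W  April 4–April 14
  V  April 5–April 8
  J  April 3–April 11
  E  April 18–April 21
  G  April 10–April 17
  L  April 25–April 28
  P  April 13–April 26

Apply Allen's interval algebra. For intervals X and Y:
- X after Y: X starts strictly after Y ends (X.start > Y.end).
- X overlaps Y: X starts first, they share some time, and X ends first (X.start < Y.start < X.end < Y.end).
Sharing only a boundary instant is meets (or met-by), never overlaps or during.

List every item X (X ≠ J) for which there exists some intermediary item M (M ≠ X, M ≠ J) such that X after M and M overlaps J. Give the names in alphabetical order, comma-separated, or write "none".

C, E, G, L, P, S

Target J = [April 3, April 11].
Intermediaries M with M overlaps J: D, N.
Via D — items with X after D: C, E, G, L, P, S.
Via N — items with X after N: C, E, G, L, P, S.
Union: C, E, G, L, P, S.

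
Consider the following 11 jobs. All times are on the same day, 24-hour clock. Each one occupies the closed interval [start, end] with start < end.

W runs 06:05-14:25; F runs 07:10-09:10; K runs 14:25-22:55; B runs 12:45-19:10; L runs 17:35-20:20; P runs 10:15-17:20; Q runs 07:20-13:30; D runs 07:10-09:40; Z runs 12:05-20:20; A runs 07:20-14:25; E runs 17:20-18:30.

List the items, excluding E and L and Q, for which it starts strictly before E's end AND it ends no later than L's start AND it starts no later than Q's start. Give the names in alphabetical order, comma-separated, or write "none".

A, D, F, W

Conditions: its start is strictly before E's end (X.start < 18:30) AND its end is no later than L's start (X.end <= 17:35) AND its start is no later than Q's start (X.start <= 07:20).
A: start 07:20 < 18:30? ✓; end 14:25 <= 17:35? ✓; start 07:20 <= 07:20? ✓ → yes.
B: start 12:45 < 18:30? ✓; end 19:10 <= 17:35? ✗; start 12:45 <= 07:20? ✗ → no.
D: start 07:10 < 18:30? ✓; end 09:40 <= 17:35? ✓; start 07:10 <= 07:20? ✓ → yes.
F: start 07:10 < 18:30? ✓; end 09:10 <= 17:35? ✓; start 07:10 <= 07:20? ✓ → yes.
K: start 14:25 < 18:30? ✓; end 22:55 <= 17:35? ✗; start 14:25 <= 07:20? ✗ → no.
P: start 10:15 < 18:30? ✓; end 17:20 <= 17:35? ✓; start 10:15 <= 07:20? ✗ → no.
W: start 06:05 < 18:30? ✓; end 14:25 <= 17:35? ✓; start 06:05 <= 07:20? ✓ → yes.
Z: start 12:05 < 18:30? ✓; end 20:20 <= 17:35? ✗; start 12:05 <= 07:20? ✗ → no.
Result: A, D, F, W.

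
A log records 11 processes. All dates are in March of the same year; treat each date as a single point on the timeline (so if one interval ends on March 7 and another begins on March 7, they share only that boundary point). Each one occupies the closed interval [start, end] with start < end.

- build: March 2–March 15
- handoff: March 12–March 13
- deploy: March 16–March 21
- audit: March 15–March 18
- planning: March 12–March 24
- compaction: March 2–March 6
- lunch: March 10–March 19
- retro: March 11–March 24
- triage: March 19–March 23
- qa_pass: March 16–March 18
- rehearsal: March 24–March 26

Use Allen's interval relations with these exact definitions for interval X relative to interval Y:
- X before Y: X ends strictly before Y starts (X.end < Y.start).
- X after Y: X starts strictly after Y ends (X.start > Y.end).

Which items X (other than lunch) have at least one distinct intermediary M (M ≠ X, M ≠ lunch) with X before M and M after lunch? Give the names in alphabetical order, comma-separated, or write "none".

audit, build, compaction, deploy, handoff, qa_pass, triage

Target lunch = [March 10, March 19].
Intermediaries M with M after lunch: rehearsal.
Via rehearsal — items with X before rehearsal: audit, build, compaction, deploy, handoff, qa_pass, triage.
Union: audit, build, compaction, deploy, handoff, qa_pass, triage.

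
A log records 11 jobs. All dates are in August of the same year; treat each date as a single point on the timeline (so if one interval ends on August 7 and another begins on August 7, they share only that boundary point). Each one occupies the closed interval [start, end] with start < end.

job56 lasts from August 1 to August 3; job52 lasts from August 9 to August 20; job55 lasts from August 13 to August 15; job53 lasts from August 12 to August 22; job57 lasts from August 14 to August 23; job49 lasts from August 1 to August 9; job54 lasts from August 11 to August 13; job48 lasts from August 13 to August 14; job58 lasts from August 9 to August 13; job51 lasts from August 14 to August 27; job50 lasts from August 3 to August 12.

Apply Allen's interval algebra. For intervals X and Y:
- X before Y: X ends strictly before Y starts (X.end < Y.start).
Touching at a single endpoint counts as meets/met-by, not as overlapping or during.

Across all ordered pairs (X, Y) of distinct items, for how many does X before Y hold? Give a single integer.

22

Checking all 110 ordered pairs for relation 'before'; matching pairs in alphabetical order:
(job49, job48): job49 before job48 ✓
(job49, job51): job49 before job51 ✓
(job49, job53): job49 before job53 ✓
(job49, job54): job49 before job54 ✓
(job49, job55): job49 before job55 ✓
(job49, job57): job49 before job57 ✓
(job50, job48): job50 before job48 ✓
(job50, job51): job50 before job51 ✓
(job50, job55): job50 before job55 ✓
(job50, job57): job50 before job57 ✓
(job54, job51): job54 before job51 ✓
(job54, job57): job54 before job57 ✓
(job56, job48): job56 before job48 ✓
(job56, job51): job56 before job51 ✓
(job56, job52): job56 before job52 ✓
(job56, job53): job56 before job53 ✓
(job56, job54): job56 before job54 ✓
(job56, job55): job56 before job55 ✓
(job56, job57): job56 before job57 ✓
(job56, job58): job56 before job58 ✓
(job58, job51): job58 before job51 ✓
(job58, job57): job58 before job57 ✓
Count: 22.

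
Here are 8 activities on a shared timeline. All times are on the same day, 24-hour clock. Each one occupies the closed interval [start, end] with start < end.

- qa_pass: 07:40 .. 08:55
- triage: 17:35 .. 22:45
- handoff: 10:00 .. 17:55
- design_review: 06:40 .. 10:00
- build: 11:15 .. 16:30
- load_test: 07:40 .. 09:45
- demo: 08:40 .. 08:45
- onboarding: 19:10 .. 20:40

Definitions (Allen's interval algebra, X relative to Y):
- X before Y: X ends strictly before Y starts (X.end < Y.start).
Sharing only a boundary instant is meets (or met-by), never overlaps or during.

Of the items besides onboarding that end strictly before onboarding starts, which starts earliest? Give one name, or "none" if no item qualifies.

Target onboarding = [19:10, 20:40].
build [11:15, 16:30] → before → candidate.
demo [08:40, 08:45] → before → candidate.
design_review [06:40, 10:00] → before → candidate.
handoff [10:00, 17:55] → before → candidate.
load_test [07:40, 09:45] → before → candidate.
qa_pass [07:40, 08:55] → before → candidate.
triage [17:35, 22:45] → contains → excluded.
Among candidates, earliest start is 06:40 → design_review.

design_review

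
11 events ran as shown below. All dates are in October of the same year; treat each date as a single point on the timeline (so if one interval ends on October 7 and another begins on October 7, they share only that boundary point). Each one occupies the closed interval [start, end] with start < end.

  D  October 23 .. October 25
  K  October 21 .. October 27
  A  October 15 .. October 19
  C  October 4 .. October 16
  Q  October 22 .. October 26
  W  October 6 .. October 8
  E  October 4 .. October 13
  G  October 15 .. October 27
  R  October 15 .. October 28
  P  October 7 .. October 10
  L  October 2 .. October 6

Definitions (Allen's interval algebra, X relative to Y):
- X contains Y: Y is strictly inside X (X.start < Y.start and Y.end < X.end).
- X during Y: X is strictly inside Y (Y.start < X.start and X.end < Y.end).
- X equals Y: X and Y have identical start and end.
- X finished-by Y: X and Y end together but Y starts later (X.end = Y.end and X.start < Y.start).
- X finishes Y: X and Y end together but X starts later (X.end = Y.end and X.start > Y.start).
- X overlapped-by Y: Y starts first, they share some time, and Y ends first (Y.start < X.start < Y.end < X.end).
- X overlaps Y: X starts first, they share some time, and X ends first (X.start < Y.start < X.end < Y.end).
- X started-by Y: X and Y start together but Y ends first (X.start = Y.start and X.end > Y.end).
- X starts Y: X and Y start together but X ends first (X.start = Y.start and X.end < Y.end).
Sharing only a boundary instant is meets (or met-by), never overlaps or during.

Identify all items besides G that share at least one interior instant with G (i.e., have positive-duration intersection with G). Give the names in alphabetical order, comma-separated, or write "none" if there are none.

Target G = [October 15, October 27].
A [October 15, October 19] → starts → yes.
C [October 4, October 16] → overlaps → yes.
D [October 23, October 25] → during → yes.
E [October 4, October 13] → before → no.
K [October 21, October 27] → finishes → yes.
L [October 2, October 6] → before → no.
P [October 7, October 10] → before → no.
Q [October 22, October 26] → during → yes.
R [October 15, October 28] → started-by → yes.
W [October 6, October 8] → before → no.
Result: A, C, D, K, Q, R.

A, C, D, K, Q, R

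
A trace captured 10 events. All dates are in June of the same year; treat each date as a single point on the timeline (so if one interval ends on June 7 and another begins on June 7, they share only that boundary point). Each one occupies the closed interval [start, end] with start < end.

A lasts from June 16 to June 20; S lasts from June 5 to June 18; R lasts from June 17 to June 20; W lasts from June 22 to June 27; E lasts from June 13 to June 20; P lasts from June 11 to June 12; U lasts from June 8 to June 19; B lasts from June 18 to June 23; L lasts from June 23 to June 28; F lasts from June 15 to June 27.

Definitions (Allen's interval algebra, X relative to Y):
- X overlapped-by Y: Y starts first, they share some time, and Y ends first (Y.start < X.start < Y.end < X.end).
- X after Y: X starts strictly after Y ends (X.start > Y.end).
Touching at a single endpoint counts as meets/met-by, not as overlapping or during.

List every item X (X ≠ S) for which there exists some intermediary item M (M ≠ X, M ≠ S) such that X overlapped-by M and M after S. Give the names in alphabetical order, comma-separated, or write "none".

Target S = [June 5, June 18].
Intermediaries M with M after S: L, W.
Via L — items with X overlapped-by L: none.
Via W — items with X overlapped-by W: L.
Union: L.

L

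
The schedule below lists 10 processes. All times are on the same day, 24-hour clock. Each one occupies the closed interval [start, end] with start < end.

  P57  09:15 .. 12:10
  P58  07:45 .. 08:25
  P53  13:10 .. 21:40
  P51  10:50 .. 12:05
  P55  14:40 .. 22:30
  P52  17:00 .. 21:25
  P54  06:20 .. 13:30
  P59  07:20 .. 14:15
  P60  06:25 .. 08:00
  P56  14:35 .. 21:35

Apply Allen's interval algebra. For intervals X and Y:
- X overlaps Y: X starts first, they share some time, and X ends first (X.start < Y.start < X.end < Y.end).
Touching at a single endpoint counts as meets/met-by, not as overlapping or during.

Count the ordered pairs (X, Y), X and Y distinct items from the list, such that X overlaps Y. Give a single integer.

Checking all 90 ordered pairs for relation 'overlaps'; matching pairs in alphabetical order:
(P53, P55): P53 overlaps P55 ✓
(P54, P53): P54 overlaps P53 ✓
(P54, P59): P54 overlaps P59 ✓
(P56, P55): P56 overlaps P55 ✓
(P59, P53): P59 overlaps P53 ✓
(P60, P58): P60 overlaps P58 ✓
(P60, P59): P60 overlaps P59 ✓
Count: 7.

7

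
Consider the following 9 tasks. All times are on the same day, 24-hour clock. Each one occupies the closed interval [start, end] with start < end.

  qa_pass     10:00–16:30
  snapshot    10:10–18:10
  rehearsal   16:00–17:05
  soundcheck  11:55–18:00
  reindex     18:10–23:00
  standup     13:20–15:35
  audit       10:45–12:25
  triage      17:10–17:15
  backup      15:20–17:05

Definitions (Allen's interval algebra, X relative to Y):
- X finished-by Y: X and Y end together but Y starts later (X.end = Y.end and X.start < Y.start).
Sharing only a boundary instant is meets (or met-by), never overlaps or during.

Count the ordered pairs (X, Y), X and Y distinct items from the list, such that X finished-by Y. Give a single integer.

Checking all 72 ordered pairs for relation 'finished-by'; matching pairs in alphabetical order:
(backup, rehearsal): backup finished-by rehearsal ✓
Count: 1.

1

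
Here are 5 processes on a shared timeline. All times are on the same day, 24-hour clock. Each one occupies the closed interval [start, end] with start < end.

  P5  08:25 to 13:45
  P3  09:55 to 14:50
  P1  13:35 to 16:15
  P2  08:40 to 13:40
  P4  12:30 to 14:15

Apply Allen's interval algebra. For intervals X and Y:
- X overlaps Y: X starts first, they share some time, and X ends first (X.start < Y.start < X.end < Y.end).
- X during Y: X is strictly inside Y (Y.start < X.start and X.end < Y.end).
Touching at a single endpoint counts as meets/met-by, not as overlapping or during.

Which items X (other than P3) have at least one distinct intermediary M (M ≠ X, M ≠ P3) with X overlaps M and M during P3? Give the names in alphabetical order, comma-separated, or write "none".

P2, P5

Target P3 = [09:55, 14:50].
Intermediaries M with M during P3: P4.
Via P4 — items with X overlaps P4: P2, P5.
Union: P2, P5.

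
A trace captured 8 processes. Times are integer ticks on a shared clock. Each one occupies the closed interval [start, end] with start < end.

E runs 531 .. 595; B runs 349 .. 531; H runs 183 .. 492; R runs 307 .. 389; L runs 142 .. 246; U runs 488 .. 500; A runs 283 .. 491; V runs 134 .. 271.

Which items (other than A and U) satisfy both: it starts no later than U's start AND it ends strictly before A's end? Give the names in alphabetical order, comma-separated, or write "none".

Conditions: its start is no later than U's start (X.start <= 488) AND its end is strictly before A's end (X.end < 491).
B: start 349 <= 488? ✓; end 531 < 491? ✗ → no.
E: start 531 <= 488? ✗; end 595 < 491? ✗ → no.
H: start 183 <= 488? ✓; end 492 < 491? ✗ → no.
L: start 142 <= 488? ✓; end 246 < 491? ✓ → yes.
R: start 307 <= 488? ✓; end 389 < 491? ✓ → yes.
V: start 134 <= 488? ✓; end 271 < 491? ✓ → yes.
Result: L, R, V.

L, R, V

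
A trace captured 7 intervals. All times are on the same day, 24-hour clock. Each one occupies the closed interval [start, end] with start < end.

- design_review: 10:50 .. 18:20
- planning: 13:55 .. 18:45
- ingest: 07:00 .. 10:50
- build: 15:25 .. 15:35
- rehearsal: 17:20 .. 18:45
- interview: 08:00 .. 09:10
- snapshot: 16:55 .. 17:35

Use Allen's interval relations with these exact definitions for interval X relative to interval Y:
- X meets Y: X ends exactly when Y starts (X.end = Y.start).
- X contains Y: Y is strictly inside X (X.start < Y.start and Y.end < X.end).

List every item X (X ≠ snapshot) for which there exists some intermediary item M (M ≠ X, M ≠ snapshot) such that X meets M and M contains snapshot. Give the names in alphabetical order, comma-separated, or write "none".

ingest

Target snapshot = [16:55, 17:35].
Intermediaries M with M contains snapshot: design_review, planning.
Via design_review — items with X meets design_review: ingest.
Via planning — items with X meets planning: none.
Union: ingest.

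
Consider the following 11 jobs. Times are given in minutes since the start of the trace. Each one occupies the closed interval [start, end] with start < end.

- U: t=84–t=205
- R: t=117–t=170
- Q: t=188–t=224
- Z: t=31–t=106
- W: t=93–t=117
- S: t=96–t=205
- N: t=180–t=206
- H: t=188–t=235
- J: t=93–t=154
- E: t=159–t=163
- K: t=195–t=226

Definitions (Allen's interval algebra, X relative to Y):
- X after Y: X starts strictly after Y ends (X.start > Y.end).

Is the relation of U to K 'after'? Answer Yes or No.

U = [t=84, t=205], K = [t=195, t=226].
Actual relation of U to K: overlaps.
Asked whether 'after' holds → No.

No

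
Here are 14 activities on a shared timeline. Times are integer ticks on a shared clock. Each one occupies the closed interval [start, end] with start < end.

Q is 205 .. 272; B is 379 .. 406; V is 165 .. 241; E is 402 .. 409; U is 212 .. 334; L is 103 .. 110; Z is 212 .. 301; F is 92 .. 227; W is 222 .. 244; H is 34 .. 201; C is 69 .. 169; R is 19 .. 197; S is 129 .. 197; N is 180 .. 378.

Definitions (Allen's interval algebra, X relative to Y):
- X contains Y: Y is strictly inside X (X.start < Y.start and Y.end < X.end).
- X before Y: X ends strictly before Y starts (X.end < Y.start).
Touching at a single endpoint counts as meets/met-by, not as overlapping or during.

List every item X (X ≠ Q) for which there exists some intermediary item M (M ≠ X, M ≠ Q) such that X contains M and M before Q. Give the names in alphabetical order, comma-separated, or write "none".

C, F, H, R

Target Q = [205, 272].
Intermediaries M with M before Q: C, H, L, R, S.
Via C — items with X contains C: H, R.
Via H — items with X contains H: none.
Via L — items with X contains L: C, F, H, R.
Via R — items with X contains R: none.
Via S — items with X contains S: F, H.
Union: C, F, H, R.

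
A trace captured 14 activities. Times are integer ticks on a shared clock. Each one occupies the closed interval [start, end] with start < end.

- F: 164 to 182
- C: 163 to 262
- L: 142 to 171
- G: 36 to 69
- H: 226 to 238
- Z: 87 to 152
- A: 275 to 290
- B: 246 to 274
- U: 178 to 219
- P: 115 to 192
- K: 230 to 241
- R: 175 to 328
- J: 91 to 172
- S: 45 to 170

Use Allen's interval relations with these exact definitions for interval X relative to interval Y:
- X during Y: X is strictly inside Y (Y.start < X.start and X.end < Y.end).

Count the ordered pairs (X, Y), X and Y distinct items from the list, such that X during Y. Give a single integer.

13

Checking all 182 ordered pairs for relation 'during'; matching pairs in alphabetical order:
(A, R): A during R ✓
(B, R): B during R ✓
(F, C): F during C ✓
(F, P): F during P ✓
(H, C): H during C ✓
(H, R): H during R ✓
(K, C): K during C ✓
(K, R): K during R ✓
(L, J): L during J ✓
(L, P): L during P ✓
(U, C): U during C ✓
(U, R): U during R ✓
(Z, S): Z during S ✓
Count: 13.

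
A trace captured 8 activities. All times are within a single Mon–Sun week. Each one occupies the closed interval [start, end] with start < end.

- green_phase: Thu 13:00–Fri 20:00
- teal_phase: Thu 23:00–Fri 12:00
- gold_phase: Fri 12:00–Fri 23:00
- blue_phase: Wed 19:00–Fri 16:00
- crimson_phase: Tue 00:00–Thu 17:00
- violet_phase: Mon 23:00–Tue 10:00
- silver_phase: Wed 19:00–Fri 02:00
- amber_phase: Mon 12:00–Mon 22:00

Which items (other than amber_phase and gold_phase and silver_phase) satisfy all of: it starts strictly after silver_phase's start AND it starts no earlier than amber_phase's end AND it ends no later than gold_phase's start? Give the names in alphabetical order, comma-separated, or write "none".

Conditions: its start is strictly after silver_phase's start (X.start > Wed 19:00) AND its start is no earlier than amber_phase's end (X.start >= Mon 22:00) AND its end is no later than gold_phase's start (X.end <= Fri 12:00).
blue_phase: start Wed 19:00 > Wed 19:00? ✗; start Wed 19:00 >= Mon 22:00? ✓; end Fri 16:00 <= Fri 12:00? ✗ → no.
crimson_phase: start Tue 00:00 > Wed 19:00? ✗; start Tue 00:00 >= Mon 22:00? ✓; end Thu 17:00 <= Fri 12:00? ✓ → no.
green_phase: start Thu 13:00 > Wed 19:00? ✓; start Thu 13:00 >= Mon 22:00? ✓; end Fri 20:00 <= Fri 12:00? ✗ → no.
teal_phase: start Thu 23:00 > Wed 19:00? ✓; start Thu 23:00 >= Mon 22:00? ✓; end Fri 12:00 <= Fri 12:00? ✓ → yes.
violet_phase: start Mon 23:00 > Wed 19:00? ✗; start Mon 23:00 >= Mon 22:00? ✓; end Tue 10:00 <= Fri 12:00? ✓ → no.
Result: teal_phase.

teal_phase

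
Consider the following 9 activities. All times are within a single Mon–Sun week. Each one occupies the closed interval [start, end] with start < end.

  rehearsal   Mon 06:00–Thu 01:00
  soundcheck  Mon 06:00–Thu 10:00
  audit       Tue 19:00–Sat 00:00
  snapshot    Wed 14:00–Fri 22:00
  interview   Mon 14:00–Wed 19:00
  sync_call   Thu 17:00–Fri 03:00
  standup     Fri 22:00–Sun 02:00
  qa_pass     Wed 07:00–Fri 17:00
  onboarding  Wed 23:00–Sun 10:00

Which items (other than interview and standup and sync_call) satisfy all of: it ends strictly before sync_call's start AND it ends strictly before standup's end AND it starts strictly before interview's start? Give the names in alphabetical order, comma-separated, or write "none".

Conditions: its end is strictly before sync_call's start (X.end < Thu 17:00) AND its end is strictly before standup's end (X.end < Sun 02:00) AND its start is strictly before interview's start (X.start < Mon 14:00).
audit: end Sat 00:00 < Thu 17:00? ✗; end Sat 00:00 < Sun 02:00? ✓; start Tue 19:00 < Mon 14:00? ✗ → no.
onboarding: end Sun 10:00 < Thu 17:00? ✗; end Sun 10:00 < Sun 02:00? ✗; start Wed 23:00 < Mon 14:00? ✗ → no.
qa_pass: end Fri 17:00 < Thu 17:00? ✗; end Fri 17:00 < Sun 02:00? ✓; start Wed 07:00 < Mon 14:00? ✗ → no.
rehearsal: end Thu 01:00 < Thu 17:00? ✓; end Thu 01:00 < Sun 02:00? ✓; start Mon 06:00 < Mon 14:00? ✓ → yes.
snapshot: end Fri 22:00 < Thu 17:00? ✗; end Fri 22:00 < Sun 02:00? ✓; start Wed 14:00 < Mon 14:00? ✗ → no.
soundcheck: end Thu 10:00 < Thu 17:00? ✓; end Thu 10:00 < Sun 02:00? ✓; start Mon 06:00 < Mon 14:00? ✓ → yes.
Result: rehearsal, soundcheck.

rehearsal, soundcheck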